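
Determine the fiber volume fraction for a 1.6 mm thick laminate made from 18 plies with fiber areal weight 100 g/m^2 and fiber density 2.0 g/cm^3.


Vf = n * FAW / (rho_f * h * 1000) = 18 * 100 / (2.0 * 1.6 * 1000) = 0.5625

0.5625


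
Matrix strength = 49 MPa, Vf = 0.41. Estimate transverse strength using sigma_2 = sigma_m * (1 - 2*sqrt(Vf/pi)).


factor = 1 - 2*sqrt(0.41/pi) = 0.2775
sigma_2 = 49 * 0.2775 = 13.6 MPa

13.6 MPa


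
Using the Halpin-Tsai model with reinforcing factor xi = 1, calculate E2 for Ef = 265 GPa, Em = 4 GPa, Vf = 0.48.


eta = (Ef/Em - 1)/(Ef/Em + xi) = (66.25 - 1)/(66.25 + 1) = 0.9703
E2 = Em*(1+xi*eta*Vf)/(1-eta*Vf) = 10.97 GPa

10.97 GPa


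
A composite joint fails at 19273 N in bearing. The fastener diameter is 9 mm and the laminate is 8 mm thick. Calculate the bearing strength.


sigma_br = F/(d*h) = 19273/(9*8) = 267.7 MPa

267.7 MPa


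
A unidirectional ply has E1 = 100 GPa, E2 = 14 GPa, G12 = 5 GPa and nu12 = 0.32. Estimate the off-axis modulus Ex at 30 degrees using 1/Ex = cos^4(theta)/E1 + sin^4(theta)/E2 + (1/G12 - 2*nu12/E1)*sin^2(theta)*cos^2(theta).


cos^4(30) = 0.5625, sin^4(30) = 0.0625, sin^2(30)*cos^2(30) = 0.1875
1/G12 - 2*nu12/E1 = 1/5 - 2*0.32/100 = 0.1936 GPa^-1
1/Ex = 0.5625/100 + 0.0625/14 + 0.1936*0.1875 = 0.0463893 GPa^-1
Ex = 21.56 GPa

21.56 GPa


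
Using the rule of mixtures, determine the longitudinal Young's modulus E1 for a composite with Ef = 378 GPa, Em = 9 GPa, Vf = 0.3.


E1 = Ef*Vf + Em*(1-Vf) = 378*0.3 + 9*0.7 = 119.7 GPa

119.7 GPa


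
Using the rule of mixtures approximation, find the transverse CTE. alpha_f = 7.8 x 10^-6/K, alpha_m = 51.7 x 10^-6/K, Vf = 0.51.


alpha_2 = alpha_f*Vf + alpha_m*(1-Vf) = 7.8*0.51 + 51.7*0.49 = 29.3 x 10^-6/K

29.3 x 10^-6/K


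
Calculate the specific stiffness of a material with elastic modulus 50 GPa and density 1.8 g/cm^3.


Specific stiffness = E/rho = 50/1.8 = 27.8 GPa/(g/cm^3)

27.8 GPa/(g/cm^3)


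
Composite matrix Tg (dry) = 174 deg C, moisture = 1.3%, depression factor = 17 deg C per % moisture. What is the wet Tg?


Tg_wet = Tg_dry - k*moisture = 174 - 17*1.3 = 151.9 deg C

151.9 deg C


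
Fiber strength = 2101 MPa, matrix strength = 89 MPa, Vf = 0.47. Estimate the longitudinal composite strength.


sigma_1 = sigma_f*Vf + sigma_m*(1-Vf) = 2101*0.47 + 89*0.53 = 1034.6 MPa

1034.6 MPa


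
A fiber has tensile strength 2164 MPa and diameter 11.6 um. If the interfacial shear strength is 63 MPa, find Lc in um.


Lc = sigma_f * d / (2 * tau_i) = 2164 * 11.6 / (2 * 63) = 199.2 um

199.2 um


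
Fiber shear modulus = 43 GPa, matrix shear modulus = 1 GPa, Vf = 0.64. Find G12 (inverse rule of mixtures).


1/G12 = Vf/Gf + (1-Vf)/Gm = 0.64/43 + 0.36/1
G12 = 2.67 GPa

2.67 GPa


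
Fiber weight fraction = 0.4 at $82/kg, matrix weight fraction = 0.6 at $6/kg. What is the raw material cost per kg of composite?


Cost = cost_f*Wf + cost_m*Wm = 82*0.4 + 6*0.6 = $36.4/kg

$36.4/kg


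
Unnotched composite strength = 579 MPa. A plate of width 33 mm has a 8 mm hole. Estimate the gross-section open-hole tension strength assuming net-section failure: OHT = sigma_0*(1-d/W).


OHT = sigma_0*(1-d/W) = 579*(1-8/33) = 438.6 MPa

438.6 MPa


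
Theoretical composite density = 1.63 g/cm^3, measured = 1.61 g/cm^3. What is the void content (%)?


Void% = (rho_theo - rho_actual)/rho_theo * 100 = (1.63 - 1.61)/1.63 * 100 = 1.23%

1.23%


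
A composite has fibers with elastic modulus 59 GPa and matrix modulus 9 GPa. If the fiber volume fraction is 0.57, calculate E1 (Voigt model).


E1 = Ef*Vf + Em*(1-Vf) = 59*0.57 + 9*0.43 = 37.5 GPa

37.5 GPa


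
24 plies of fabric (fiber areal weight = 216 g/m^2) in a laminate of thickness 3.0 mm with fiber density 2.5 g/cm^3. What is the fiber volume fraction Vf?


Vf = n * FAW / (rho_f * h * 1000) = 24 * 216 / (2.5 * 3.0 * 1000) = 0.6912

0.6912


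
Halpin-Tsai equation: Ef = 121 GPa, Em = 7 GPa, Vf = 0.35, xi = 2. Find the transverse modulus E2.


eta = (Ef/Em - 1)/(Ef/Em + xi) = (17.2857 - 1)/(17.2857 + 2) = 0.8444
E2 = Em*(1+xi*eta*Vf)/(1-eta*Vf) = 15.81 GPa

15.81 GPa


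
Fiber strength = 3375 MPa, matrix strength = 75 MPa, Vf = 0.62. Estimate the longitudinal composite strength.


sigma_1 = sigma_f*Vf + sigma_m*(1-Vf) = 3375*0.62 + 75*0.38 = 2121.0 MPa

2121.0 MPa


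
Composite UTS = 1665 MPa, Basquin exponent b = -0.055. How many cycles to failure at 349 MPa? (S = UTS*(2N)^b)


N = 0.5 * (S/UTS)^(1/b) = 0.5 * (349/1665)^(1/-0.055) = 1.0888e+12 cycles

1.0888e+12 cycles


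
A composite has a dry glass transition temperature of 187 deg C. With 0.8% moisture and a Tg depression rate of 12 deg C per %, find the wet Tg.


Tg_wet = Tg_dry - k*moisture = 187 - 12*0.8 = 177.4 deg C

177.4 deg C


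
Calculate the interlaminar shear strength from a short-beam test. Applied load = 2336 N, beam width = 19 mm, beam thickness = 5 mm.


ILSS = 3F/(4bh) = 3*2336/(4*19*5) = 18.44 MPa

18.44 MPa


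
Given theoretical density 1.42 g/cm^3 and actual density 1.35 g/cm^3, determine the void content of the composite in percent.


Void% = (rho_theo - rho_actual)/rho_theo * 100 = (1.42 - 1.35)/1.42 * 100 = 4.93%

4.93%


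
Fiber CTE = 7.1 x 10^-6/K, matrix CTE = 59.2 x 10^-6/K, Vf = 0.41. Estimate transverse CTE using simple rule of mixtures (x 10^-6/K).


alpha_2 = alpha_f*Vf + alpha_m*(1-Vf) = 7.1*0.41 + 59.2*0.59 = 37.8 x 10^-6/K

37.8 x 10^-6/K


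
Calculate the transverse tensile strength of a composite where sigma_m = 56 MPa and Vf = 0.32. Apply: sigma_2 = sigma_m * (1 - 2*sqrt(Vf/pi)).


factor = 1 - 2*sqrt(0.32/pi) = 0.3617
sigma_2 = 56 * 0.3617 = 20.25 MPa

20.25 MPa


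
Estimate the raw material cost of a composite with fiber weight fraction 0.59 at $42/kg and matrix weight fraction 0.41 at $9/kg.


Cost = cost_f*Wf + cost_m*Wm = 42*0.59 + 9*0.41 = $28.47/kg

$28.47/kg


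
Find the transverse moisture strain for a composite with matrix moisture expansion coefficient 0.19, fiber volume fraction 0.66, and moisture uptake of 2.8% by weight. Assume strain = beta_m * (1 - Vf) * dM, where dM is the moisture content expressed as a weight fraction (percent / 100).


dM = 2.8/100 = 0.028
strain = beta_m * (1-Vf) * dM = 0.19 * 0.34 * 0.028 = 0.0018088

0.0018088


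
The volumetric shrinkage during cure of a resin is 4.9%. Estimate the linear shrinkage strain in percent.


Linear shrinkage ≈ vol_shrink/3 = 4.9/3 = 1.633%

1.633%


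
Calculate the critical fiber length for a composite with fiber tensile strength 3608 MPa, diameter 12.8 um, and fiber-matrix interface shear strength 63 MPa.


Lc = sigma_f * d / (2 * tau_i) = 3608 * 12.8 / (2 * 63) = 366.5 um

366.5 um


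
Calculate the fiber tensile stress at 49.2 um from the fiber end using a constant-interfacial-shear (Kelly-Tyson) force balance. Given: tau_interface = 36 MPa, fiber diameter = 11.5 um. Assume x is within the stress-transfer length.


Force balance: sigma_f * (pi*d^2/4) = tau * (pi*d) * x  ->  sigma_f = 4 * tau * x / d
sigma_f = 4 * 36 * 49.2 / 11.5 = 616.1 MPa

616.1 MPa


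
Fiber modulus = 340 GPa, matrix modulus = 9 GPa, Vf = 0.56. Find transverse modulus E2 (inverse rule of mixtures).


1/E2 = Vf/Ef + (1-Vf)/Em = 0.56/340 + 0.44/9
E2 = 19.79 GPa

19.79 GPa


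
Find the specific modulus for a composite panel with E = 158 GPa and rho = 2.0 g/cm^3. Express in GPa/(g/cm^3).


Specific stiffness = E/rho = 158/2.0 = 79.0 GPa/(g/cm^3)

79.0 GPa/(g/cm^3)


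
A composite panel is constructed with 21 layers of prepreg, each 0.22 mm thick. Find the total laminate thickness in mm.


h = n * t_ply = 21 * 0.22 = 4.62 mm

4.62 mm


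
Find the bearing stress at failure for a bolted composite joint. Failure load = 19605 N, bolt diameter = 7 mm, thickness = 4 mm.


sigma_br = F/(d*h) = 19605/(7*4) = 700.2 MPa

700.2 MPa


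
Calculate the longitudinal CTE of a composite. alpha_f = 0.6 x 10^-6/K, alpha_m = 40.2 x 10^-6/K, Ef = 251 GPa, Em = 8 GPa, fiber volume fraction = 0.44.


E1 = Ef*Vf + Em*(1-Vf) = 114.92
alpha_1 = (alpha_f*Ef*Vf + alpha_m*Em*(1-Vf))/E1 = 2.14 x 10^-6/K

2.14 x 10^-6/K


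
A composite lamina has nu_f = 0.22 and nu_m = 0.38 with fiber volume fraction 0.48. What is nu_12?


nu_12 = nu_f*Vf + nu_m*(1-Vf) = 0.22*0.48 + 0.38*0.52 = 0.3032

0.3032


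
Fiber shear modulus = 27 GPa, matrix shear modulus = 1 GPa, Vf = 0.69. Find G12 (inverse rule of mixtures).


1/G12 = Vf/Gf + (1-Vf)/Gm = 0.69/27 + 0.31/1
G12 = 2.98 GPa

2.98 GPa


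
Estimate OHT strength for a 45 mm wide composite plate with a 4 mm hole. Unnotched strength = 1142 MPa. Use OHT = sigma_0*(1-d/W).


OHT = sigma_0*(1-d/W) = 1142*(1-4/45) = 1040.5 MPa

1040.5 MPa


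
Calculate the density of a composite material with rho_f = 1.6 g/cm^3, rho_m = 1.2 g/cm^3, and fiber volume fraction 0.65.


rho_c = rho_f*Vf + rho_m*(1-Vf) = 1.6*0.65 + 1.2*0.35 = 1.46 g/cm^3

1.46 g/cm^3


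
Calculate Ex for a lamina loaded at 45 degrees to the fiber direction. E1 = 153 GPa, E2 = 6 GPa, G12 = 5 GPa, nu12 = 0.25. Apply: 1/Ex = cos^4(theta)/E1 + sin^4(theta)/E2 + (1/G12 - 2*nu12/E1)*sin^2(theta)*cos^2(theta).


cos^4(45) = 0.25, sin^4(45) = 0.25, sin^2(45)*cos^2(45) = 0.25
1/G12 - 2*nu12/E1 = 1/5 - 2*0.25/153 = 0.196732 GPa^-1
1/Ex = 0.25/153 + 0.25/6 + 0.196732*0.25 = 0.0924837 GPa^-1
Ex = 10.81 GPa

10.81 GPa


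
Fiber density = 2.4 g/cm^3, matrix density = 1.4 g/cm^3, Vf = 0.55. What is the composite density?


rho_c = rho_f*Vf + rho_m*(1-Vf) = 2.4*0.55 + 1.4*0.45 = 1.95 g/cm^3

1.95 g/cm^3


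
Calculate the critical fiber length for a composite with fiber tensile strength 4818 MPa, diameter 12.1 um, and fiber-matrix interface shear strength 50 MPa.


Lc = sigma_f * d / (2 * tau_i) = 4818 * 12.1 / (2 * 50) = 583.0 um

583.0 um


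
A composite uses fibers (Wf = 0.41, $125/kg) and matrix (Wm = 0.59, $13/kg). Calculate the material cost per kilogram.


Cost = cost_f*Wf + cost_m*Wm = 125*0.41 + 13*0.59 = $58.92/kg

$58.92/kg


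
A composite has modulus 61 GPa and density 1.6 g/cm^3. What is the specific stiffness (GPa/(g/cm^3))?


Specific stiffness = E/rho = 61/1.6 = 38.1 GPa/(g/cm^3)

38.1 GPa/(g/cm^3)


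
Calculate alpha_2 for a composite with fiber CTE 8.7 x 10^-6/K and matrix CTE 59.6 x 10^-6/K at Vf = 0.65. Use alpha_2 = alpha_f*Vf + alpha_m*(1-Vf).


alpha_2 = alpha_f*Vf + alpha_m*(1-Vf) = 8.7*0.65 + 59.6*0.35 = 26.5 x 10^-6/K

26.5 x 10^-6/K


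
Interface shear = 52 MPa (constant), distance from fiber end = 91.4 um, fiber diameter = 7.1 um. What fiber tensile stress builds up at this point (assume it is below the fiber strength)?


Force balance: sigma_f * (pi*d^2/4) = tau * (pi*d) * x  ->  sigma_f = 4 * tau * x / d
sigma_f = 4 * 52 * 91.4 / 7.1 = 2677.6 MPa

2677.6 MPa


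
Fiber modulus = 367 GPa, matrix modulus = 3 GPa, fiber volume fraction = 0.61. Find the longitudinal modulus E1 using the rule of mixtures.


E1 = Ef*Vf + Em*(1-Vf) = 367*0.61 + 3*0.39 = 225.04 GPa

225.04 GPa


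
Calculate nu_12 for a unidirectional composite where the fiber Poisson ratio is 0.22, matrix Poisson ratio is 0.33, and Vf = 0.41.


nu_12 = nu_f*Vf + nu_m*(1-Vf) = 0.22*0.41 + 0.33*0.59 = 0.2849

0.2849


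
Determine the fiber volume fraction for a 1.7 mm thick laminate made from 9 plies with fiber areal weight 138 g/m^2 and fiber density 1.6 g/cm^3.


Vf = n * FAW / (rho_f * h * 1000) = 9 * 138 / (1.6 * 1.7 * 1000) = 0.4566

0.4566


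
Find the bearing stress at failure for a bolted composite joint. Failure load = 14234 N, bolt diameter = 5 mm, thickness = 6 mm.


sigma_br = F/(d*h) = 14234/(5*6) = 474.5 MPa

474.5 MPa


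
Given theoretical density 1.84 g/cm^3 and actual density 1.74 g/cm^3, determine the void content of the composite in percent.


Void% = (rho_theo - rho_actual)/rho_theo * 100 = (1.84 - 1.74)/1.84 * 100 = 5.43%

5.43%


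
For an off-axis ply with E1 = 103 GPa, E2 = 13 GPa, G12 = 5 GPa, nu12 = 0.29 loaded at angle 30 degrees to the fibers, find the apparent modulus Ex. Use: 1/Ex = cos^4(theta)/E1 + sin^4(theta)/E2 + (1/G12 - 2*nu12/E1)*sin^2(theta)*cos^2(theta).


cos^4(30) = 0.5625, sin^4(30) = 0.0625, sin^2(30)*cos^2(30) = 0.1875
1/G12 - 2*nu12/E1 = 1/5 - 2*0.29/103 = 0.194369 GPa^-1
1/Ex = 0.5625/103 + 0.0625/13 + 0.194369*0.1875 = 0.046713 GPa^-1
Ex = 21.41 GPa

21.41 GPa


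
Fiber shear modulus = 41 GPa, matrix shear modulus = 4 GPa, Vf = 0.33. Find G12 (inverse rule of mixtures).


1/G12 = Vf/Gf + (1-Vf)/Gm = 0.33/41 + 0.67/4
G12 = 5.7 GPa

5.7 GPa


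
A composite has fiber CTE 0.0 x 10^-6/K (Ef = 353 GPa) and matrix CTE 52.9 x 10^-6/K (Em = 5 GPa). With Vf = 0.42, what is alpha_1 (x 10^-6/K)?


E1 = Ef*Vf + Em*(1-Vf) = 151.16
alpha_1 = (alpha_f*Ef*Vf + alpha_m*Em*(1-Vf))/E1 = 1.01 x 10^-6/K

1.01 x 10^-6/K


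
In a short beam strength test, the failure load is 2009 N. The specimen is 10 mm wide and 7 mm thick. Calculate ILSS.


ILSS = 3F/(4bh) = 3*2009/(4*10*7) = 21.53 MPa

21.53 MPa


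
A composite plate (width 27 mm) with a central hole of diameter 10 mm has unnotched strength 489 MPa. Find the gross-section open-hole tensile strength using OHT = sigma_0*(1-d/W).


OHT = sigma_0*(1-d/W) = 489*(1-10/27) = 307.9 MPa

307.9 MPa


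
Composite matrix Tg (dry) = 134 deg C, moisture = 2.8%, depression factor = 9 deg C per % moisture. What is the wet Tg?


Tg_wet = Tg_dry - k*moisture = 134 - 9*2.8 = 108.8 deg C

108.8 deg C


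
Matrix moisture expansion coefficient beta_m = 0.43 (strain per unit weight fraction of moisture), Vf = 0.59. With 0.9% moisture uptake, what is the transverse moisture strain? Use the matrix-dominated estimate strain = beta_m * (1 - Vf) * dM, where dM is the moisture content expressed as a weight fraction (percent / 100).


dM = 0.9/100 = 0.009
strain = beta_m * (1-Vf) * dM = 0.43 * 0.41 * 0.009 = 0.0015867

0.0015867


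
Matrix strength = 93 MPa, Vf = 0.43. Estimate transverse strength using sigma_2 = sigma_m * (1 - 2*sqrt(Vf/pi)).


factor = 1 - 2*sqrt(0.43/pi) = 0.2601
sigma_2 = 93 * 0.2601 = 24.19 MPa

24.19 MPa


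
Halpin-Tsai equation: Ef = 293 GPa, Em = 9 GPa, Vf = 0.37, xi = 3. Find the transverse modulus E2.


eta = (Ef/Em - 1)/(Ef/Em + xi) = (32.5556 - 1)/(32.5556 + 3) = 0.8875
E2 = Em*(1+xi*eta*Vf)/(1-eta*Vf) = 26.6 GPa

26.6 GPa


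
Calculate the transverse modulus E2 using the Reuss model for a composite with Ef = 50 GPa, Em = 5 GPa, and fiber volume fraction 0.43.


1/E2 = Vf/Ef + (1-Vf)/Em = 0.43/50 + 0.57/5
E2 = 8.16 GPa

8.16 GPa


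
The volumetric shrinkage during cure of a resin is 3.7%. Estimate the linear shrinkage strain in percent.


Linear shrinkage ≈ vol_shrink/3 = 3.7/3 = 1.233%

1.233%


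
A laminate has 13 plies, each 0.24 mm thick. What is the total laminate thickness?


h = n * t_ply = 13 * 0.24 = 3.12 mm

3.12 mm


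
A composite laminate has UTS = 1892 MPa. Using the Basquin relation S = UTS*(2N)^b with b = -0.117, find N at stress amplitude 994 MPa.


N = 0.5 * (S/UTS)^(1/b) = 0.5 * (994/1892)^(1/-0.117) = 122.5056 cycles

122.5056 cycles


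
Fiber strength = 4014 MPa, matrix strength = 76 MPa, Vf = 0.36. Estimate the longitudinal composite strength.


sigma_1 = sigma_f*Vf + sigma_m*(1-Vf) = 4014*0.36 + 76*0.64 = 1493.7 MPa

1493.7 MPa


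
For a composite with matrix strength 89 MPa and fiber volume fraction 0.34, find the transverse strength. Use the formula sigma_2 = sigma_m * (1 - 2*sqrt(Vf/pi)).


factor = 1 - 2*sqrt(0.34/pi) = 0.342
sigma_2 = 89 * 0.342 = 30.44 MPa

30.44 MPa


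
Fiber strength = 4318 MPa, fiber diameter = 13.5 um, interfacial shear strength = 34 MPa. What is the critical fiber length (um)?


Lc = sigma_f * d / (2 * tau_i) = 4318 * 13.5 / (2 * 34) = 857.3 um

857.3 um


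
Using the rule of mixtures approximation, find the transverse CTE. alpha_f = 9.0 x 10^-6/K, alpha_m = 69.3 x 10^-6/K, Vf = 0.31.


alpha_2 = alpha_f*Vf + alpha_m*(1-Vf) = 9.0*0.31 + 69.3*0.69 = 50.6 x 10^-6/K

50.6 x 10^-6/K


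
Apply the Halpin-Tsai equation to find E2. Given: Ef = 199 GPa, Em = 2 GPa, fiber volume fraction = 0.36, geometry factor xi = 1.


eta = (Ef/Em - 1)/(Ef/Em + xi) = (99.5 - 1)/(99.5 + 1) = 0.9801
E2 = Em*(1+xi*eta*Vf)/(1-eta*Vf) = 4.18 GPa

4.18 GPa


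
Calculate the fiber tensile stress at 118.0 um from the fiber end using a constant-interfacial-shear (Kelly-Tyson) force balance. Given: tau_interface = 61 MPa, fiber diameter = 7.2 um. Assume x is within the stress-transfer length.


Force balance: sigma_f * (pi*d^2/4) = tau * (pi*d) * x  ->  sigma_f = 4 * tau * x / d
sigma_f = 4 * 61 * 118.0 / 7.2 = 3998.9 MPa

3998.9 MPa


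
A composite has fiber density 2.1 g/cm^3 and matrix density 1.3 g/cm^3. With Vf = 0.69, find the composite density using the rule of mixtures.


rho_c = rho_f*Vf + rho_m*(1-Vf) = 2.1*0.69 + 1.3*0.31 = 1.852 g/cm^3

1.852 g/cm^3


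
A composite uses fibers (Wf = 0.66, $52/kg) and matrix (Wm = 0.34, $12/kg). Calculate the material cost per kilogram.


Cost = cost_f*Wf + cost_m*Wm = 52*0.66 + 12*0.34 = $38.4/kg

$38.4/kg


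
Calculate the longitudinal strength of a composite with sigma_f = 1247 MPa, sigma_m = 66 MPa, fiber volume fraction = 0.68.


sigma_1 = sigma_f*Vf + sigma_m*(1-Vf) = 1247*0.68 + 66*0.32 = 869.1 MPa

869.1 MPa


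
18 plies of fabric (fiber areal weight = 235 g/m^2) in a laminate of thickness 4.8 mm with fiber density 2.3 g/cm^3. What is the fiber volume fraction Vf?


Vf = n * FAW / (rho_f * h * 1000) = 18 * 235 / (2.3 * 4.8 * 1000) = 0.3832

0.3832


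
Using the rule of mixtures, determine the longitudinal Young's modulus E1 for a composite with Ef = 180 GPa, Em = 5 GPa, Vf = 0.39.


E1 = Ef*Vf + Em*(1-Vf) = 180*0.39 + 5*0.61 = 73.25 GPa

73.25 GPa


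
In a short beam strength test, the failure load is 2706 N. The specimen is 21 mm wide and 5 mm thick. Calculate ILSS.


ILSS = 3F/(4bh) = 3*2706/(4*21*5) = 19.33 MPa

19.33 MPa


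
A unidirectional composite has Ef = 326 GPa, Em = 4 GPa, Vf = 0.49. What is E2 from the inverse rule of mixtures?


1/E2 = Vf/Ef + (1-Vf)/Em = 0.49/326 + 0.51/4
E2 = 7.75 GPa

7.75 GPa


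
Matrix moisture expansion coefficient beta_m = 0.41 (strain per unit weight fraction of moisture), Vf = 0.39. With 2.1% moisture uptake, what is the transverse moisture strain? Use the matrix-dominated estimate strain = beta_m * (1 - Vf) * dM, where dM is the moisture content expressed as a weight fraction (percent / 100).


dM = 2.1/100 = 0.021
strain = beta_m * (1-Vf) * dM = 0.41 * 0.61 * 0.021 = 0.0052521

0.0052521


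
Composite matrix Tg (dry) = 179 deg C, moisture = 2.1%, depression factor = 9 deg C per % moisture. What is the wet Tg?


Tg_wet = Tg_dry - k*moisture = 179 - 9*2.1 = 160.1 deg C

160.1 deg C


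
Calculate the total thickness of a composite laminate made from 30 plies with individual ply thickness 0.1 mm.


h = n * t_ply = 30 * 0.1 = 3.0 mm

3.0 mm


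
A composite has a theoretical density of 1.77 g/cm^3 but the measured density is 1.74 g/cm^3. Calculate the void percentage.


Void% = (rho_theo - rho_actual)/rho_theo * 100 = (1.77 - 1.74)/1.77 * 100 = 1.69%

1.69%


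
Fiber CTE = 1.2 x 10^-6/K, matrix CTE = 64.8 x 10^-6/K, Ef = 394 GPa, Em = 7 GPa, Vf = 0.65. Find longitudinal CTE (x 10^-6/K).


E1 = Ef*Vf + Em*(1-Vf) = 258.55
alpha_1 = (alpha_f*Ef*Vf + alpha_m*Em*(1-Vf))/E1 = 1.8 x 10^-6/K

1.8 x 10^-6/K


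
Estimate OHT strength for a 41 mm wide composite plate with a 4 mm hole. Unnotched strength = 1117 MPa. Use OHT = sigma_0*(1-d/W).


OHT = sigma_0*(1-d/W) = 1117*(1-4/41) = 1008.0 MPa

1008.0 MPa


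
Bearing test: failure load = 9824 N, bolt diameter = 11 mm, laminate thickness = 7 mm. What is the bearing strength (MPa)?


sigma_br = F/(d*h) = 9824/(11*7) = 127.6 MPa

127.6 MPa


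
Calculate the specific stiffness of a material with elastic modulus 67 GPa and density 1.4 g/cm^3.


Specific stiffness = E/rho = 67/1.4 = 47.9 GPa/(g/cm^3)

47.9 GPa/(g/cm^3)


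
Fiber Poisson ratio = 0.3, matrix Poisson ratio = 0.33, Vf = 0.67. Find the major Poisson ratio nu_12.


nu_12 = nu_f*Vf + nu_m*(1-Vf) = 0.3*0.67 + 0.33*0.33 = 0.3099

0.3099


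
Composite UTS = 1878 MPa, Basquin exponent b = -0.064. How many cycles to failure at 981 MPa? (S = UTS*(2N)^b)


N = 0.5 * (S/UTS)^(1/b) = 0.5 * (981/1878)^(1/-0.064) = 12753.6744 cycles

12753.6744 cycles


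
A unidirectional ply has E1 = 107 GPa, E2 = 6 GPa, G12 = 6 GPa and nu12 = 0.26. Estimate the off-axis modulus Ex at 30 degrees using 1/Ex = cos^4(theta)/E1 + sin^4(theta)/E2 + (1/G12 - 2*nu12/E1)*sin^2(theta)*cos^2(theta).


cos^4(30) = 0.5625, sin^4(30) = 0.0625, sin^2(30)*cos^2(30) = 0.1875
1/G12 - 2*nu12/E1 = 1/6 - 2*0.26/107 = 0.161807 GPa^-1
1/Ex = 0.5625/107 + 0.0625/6 + 0.161807*0.1875 = 0.0460125 GPa^-1
Ex = 21.73 GPa

21.73 GPa


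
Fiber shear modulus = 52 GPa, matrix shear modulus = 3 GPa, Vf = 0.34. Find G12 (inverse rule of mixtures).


1/G12 = Vf/Gf + (1-Vf)/Gm = 0.34/52 + 0.66/3
G12 = 4.41 GPa

4.41 GPa


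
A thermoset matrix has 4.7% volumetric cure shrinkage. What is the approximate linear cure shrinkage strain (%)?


Linear shrinkage ≈ vol_shrink/3 = 4.7/3 = 1.567%

1.567%


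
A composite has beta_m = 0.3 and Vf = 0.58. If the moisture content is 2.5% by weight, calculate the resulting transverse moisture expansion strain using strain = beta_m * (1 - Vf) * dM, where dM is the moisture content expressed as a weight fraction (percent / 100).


dM = 2.5/100 = 0.025
strain = beta_m * (1-Vf) * dM = 0.3 * 0.42 * 0.025 = 0.00315

0.00315


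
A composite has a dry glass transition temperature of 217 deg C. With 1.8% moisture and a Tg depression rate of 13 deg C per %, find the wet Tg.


Tg_wet = Tg_dry - k*moisture = 217 - 13*1.8 = 193.6 deg C

193.6 deg C


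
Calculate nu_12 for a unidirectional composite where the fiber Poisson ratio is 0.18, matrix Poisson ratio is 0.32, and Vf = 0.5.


nu_12 = nu_f*Vf + nu_m*(1-Vf) = 0.18*0.5 + 0.32*0.5 = 0.25

0.25


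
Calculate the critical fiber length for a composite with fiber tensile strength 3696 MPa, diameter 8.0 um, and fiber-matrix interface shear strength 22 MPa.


Lc = sigma_f * d / (2 * tau_i) = 3696 * 8.0 / (2 * 22) = 672.0 um

672.0 um


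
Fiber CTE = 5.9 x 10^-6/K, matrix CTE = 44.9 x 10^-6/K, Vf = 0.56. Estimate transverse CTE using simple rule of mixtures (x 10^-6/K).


alpha_2 = alpha_f*Vf + alpha_m*(1-Vf) = 5.9*0.56 + 44.9*0.44 = 23.1 x 10^-6/K

23.1 x 10^-6/K


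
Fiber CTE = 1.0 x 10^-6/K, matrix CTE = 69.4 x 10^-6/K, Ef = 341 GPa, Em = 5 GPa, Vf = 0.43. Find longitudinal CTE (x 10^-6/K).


E1 = Ef*Vf + Em*(1-Vf) = 149.48
alpha_1 = (alpha_f*Ef*Vf + alpha_m*Em*(1-Vf))/E1 = 2.3 x 10^-6/K

2.3 x 10^-6/K


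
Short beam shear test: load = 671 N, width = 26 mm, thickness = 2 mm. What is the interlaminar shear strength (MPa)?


ILSS = 3F/(4bh) = 3*671/(4*26*2) = 9.68 MPa

9.68 MPa


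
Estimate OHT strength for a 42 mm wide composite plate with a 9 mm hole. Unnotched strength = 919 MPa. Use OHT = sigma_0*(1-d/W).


OHT = sigma_0*(1-d/W) = 919*(1-9/42) = 722.1 MPa

722.1 MPa


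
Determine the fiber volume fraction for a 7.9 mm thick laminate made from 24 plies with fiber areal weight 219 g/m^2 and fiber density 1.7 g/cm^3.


Vf = n * FAW / (rho_f * h * 1000) = 24 * 219 / (1.7 * 7.9 * 1000) = 0.3914

0.3914


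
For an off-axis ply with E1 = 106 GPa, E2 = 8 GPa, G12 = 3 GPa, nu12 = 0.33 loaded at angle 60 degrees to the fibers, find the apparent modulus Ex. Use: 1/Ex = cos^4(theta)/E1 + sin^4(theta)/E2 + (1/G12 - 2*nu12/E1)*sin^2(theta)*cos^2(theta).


cos^4(60) = 0.0625, sin^4(60) = 0.5625, sin^2(60)*cos^2(60) = 0.1875
1/G12 - 2*nu12/E1 = 1/3 - 2*0.33/106 = 0.327107 GPa^-1
1/Ex = 0.0625/106 + 0.5625/8 + 0.327107*0.1875 = 0.1322347 GPa^-1
Ex = 7.56 GPa

7.56 GPa


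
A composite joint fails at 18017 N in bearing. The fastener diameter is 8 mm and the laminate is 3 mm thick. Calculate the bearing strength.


sigma_br = F/(d*h) = 18017/(8*3) = 750.7 MPa

750.7 MPa


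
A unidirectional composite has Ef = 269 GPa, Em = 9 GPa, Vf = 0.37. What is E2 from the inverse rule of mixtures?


1/E2 = Vf/Ef + (1-Vf)/Em = 0.37/269 + 0.63/9
E2 = 14.01 GPa

14.01 GPa


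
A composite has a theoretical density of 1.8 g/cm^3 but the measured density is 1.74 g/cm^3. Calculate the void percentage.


Void% = (rho_theo - rho_actual)/rho_theo * 100 = (1.8 - 1.74)/1.8 * 100 = 3.33%

3.33%


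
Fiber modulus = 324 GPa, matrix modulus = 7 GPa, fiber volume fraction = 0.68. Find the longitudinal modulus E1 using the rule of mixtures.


E1 = Ef*Vf + Em*(1-Vf) = 324*0.68 + 7*0.32 = 222.56 GPa

222.56 GPa


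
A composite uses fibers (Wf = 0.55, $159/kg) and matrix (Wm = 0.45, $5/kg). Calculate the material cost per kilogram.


Cost = cost_f*Wf + cost_m*Wm = 159*0.55 + 5*0.45 = $89.7/kg

$89.7/kg


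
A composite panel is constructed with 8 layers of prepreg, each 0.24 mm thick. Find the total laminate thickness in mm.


h = n * t_ply = 8 * 0.24 = 1.92 mm

1.92 mm


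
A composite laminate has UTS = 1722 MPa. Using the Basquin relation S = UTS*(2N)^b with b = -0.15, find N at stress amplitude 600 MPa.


N = 0.5 * (S/UTS)^(1/b) = 0.5 * (600/1722)^(1/-0.15) = 564.3077 cycles

564.3077 cycles


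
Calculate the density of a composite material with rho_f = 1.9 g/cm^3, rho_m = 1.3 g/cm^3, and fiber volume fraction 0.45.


rho_c = rho_f*Vf + rho_m*(1-Vf) = 1.9*0.45 + 1.3*0.55 = 1.57 g/cm^3

1.57 g/cm^3


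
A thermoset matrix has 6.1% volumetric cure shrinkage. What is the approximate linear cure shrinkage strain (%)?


Linear shrinkage ≈ vol_shrink/3 = 6.1/3 = 2.033%

2.033%


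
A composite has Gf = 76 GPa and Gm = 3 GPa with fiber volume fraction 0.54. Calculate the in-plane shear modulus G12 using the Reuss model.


1/G12 = Vf/Gf + (1-Vf)/Gm = 0.54/76 + 0.46/3
G12 = 6.23 GPa

6.23 GPa


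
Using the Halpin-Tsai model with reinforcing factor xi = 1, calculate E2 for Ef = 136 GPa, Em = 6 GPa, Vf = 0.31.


eta = (Ef/Em - 1)/(Ef/Em + xi) = (22.6667 - 1)/(22.6667 + 1) = 0.9155
E2 = Em*(1+xi*eta*Vf)/(1-eta*Vf) = 10.76 GPa

10.76 GPa


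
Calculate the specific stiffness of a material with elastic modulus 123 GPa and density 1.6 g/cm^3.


Specific stiffness = E/rho = 123/1.6 = 76.9 GPa/(g/cm^3)

76.9 GPa/(g/cm^3)


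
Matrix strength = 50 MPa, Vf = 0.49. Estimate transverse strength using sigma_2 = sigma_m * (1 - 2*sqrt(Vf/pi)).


factor = 1 - 2*sqrt(0.49/pi) = 0.2101
sigma_2 = 50 * 0.2101 = 10.51 MPa

10.51 MPa


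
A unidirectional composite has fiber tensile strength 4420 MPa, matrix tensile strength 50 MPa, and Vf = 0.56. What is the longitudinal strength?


sigma_1 = sigma_f*Vf + sigma_m*(1-Vf) = 4420*0.56 + 50*0.44 = 2497.2 MPa

2497.2 MPa


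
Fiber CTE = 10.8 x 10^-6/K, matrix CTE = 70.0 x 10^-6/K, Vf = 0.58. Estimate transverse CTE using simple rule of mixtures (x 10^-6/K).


alpha_2 = alpha_f*Vf + alpha_m*(1-Vf) = 10.8*0.58 + 70.0*0.42 = 35.7 x 10^-6/K

35.7 x 10^-6/K


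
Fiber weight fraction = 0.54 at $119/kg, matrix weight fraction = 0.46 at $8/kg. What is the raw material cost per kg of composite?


Cost = cost_f*Wf + cost_m*Wm = 119*0.54 + 8*0.46 = $67.94/kg

$67.94/kg


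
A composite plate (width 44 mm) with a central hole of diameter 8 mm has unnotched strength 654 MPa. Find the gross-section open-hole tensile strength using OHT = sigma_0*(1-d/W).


OHT = sigma_0*(1-d/W) = 654*(1-8/44) = 535.1 MPa

535.1 MPa


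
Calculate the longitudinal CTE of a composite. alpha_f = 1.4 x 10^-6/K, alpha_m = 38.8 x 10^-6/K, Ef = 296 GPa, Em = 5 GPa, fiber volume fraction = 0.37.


E1 = Ef*Vf + Em*(1-Vf) = 112.67
alpha_1 = (alpha_f*Ef*Vf + alpha_m*Em*(1-Vf))/E1 = 2.45 x 10^-6/K

2.45 x 10^-6/K


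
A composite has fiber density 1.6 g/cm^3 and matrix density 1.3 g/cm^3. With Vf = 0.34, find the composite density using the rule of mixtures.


rho_c = rho_f*Vf + rho_m*(1-Vf) = 1.6*0.34 + 1.3*0.66 = 1.402 g/cm^3

1.402 g/cm^3


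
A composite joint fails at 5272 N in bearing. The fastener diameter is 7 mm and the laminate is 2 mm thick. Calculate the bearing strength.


sigma_br = F/(d*h) = 5272/(7*2) = 376.6 MPa

376.6 MPa


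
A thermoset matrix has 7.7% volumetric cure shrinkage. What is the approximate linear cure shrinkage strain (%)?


Linear shrinkage ≈ vol_shrink/3 = 7.7/3 = 2.567%

2.567%


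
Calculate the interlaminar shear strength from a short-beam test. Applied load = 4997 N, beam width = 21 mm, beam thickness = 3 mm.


ILSS = 3F/(4bh) = 3*4997/(4*21*3) = 59.49 MPa

59.49 MPa


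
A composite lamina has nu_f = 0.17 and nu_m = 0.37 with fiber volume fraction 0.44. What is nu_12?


nu_12 = nu_f*Vf + nu_m*(1-Vf) = 0.17*0.44 + 0.37*0.56 = 0.282

0.282


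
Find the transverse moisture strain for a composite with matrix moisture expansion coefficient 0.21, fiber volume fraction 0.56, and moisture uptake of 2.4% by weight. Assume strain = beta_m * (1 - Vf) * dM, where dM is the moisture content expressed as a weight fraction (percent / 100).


dM = 2.4/100 = 0.024
strain = beta_m * (1-Vf) * dM = 0.21 * 0.44 * 0.024 = 0.0022176

0.0022176


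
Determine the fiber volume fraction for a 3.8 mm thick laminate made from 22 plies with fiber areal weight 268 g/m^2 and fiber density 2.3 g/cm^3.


Vf = n * FAW / (rho_f * h * 1000) = 22 * 268 / (2.3 * 3.8 * 1000) = 0.6746

0.6746


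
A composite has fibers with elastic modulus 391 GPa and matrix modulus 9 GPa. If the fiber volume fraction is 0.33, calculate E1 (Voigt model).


E1 = Ef*Vf + Em*(1-Vf) = 391*0.33 + 9*0.67 = 135.06 GPa

135.06 GPa


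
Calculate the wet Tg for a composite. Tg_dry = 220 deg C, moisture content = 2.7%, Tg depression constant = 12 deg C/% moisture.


Tg_wet = Tg_dry - k*moisture = 220 - 12*2.7 = 187.6 deg C

187.6 deg C


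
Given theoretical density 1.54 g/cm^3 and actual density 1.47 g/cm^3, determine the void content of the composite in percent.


Void% = (rho_theo - rho_actual)/rho_theo * 100 = (1.54 - 1.47)/1.54 * 100 = 4.55%

4.55%


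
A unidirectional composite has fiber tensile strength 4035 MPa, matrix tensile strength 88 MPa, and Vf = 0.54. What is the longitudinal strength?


sigma_1 = sigma_f*Vf + sigma_m*(1-Vf) = 4035*0.54 + 88*0.46 = 2219.4 MPa

2219.4 MPa


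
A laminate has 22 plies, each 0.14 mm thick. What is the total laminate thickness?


h = n * t_ply = 22 * 0.14 = 3.08 mm

3.08 mm


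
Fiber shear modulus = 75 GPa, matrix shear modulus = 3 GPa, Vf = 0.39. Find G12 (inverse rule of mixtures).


1/G12 = Vf/Gf + (1-Vf)/Gm = 0.39/75 + 0.61/3
G12 = 4.8 GPa

4.8 GPa


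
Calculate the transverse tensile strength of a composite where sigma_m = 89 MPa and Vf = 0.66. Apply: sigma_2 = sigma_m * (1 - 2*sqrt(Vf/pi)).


factor = 1 - 2*sqrt(0.66/pi) = 0.0833
sigma_2 = 89 * 0.0833 = 7.41 MPa

7.41 MPa


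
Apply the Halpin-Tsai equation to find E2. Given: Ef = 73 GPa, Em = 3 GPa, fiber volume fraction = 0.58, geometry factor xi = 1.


eta = (Ef/Em - 1)/(Ef/Em + xi) = (24.3333 - 1)/(24.3333 + 1) = 0.9211
E2 = Em*(1+xi*eta*Vf)/(1-eta*Vf) = 9.88 GPa

9.88 GPa


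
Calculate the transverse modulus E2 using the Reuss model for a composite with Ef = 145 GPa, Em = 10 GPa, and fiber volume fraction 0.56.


1/E2 = Vf/Ef + (1-Vf)/Em = 0.56/145 + 0.44/10
E2 = 20.89 GPa

20.89 GPa


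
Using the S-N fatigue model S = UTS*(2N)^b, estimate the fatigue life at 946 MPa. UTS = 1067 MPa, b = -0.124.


N = 0.5 * (S/UTS)^(1/b) = 0.5 * (946/1067)^(1/-0.124) = 1.3199 cycles

1.3199 cycles


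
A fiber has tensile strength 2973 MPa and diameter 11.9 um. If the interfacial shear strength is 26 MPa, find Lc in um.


Lc = sigma_f * d / (2 * tau_i) = 2973 * 11.9 / (2 * 26) = 680.4 um

680.4 um


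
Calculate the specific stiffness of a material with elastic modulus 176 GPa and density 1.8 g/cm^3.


Specific stiffness = E/rho = 176/1.8 = 97.8 GPa/(g/cm^3)

97.8 GPa/(g/cm^3)


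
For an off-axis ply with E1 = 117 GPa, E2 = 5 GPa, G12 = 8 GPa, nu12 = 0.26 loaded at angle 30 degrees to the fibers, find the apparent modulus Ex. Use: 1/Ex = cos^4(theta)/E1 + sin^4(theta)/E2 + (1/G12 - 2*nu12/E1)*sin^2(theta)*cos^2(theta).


cos^4(30) = 0.5625, sin^4(30) = 0.0625, sin^2(30)*cos^2(30) = 0.1875
1/G12 - 2*nu12/E1 = 1/8 - 2*0.26/117 = 0.120556 GPa^-1
1/Ex = 0.5625/117 + 0.0625/5 + 0.120556*0.1875 = 0.0399119 GPa^-1
Ex = 25.06 GPa

25.06 GPa


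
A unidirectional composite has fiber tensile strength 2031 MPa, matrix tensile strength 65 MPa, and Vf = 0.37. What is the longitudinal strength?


sigma_1 = sigma_f*Vf + sigma_m*(1-Vf) = 2031*0.37 + 65*0.63 = 792.4 MPa

792.4 MPa


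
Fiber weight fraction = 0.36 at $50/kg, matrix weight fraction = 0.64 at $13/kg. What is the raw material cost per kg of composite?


Cost = cost_f*Wf + cost_m*Wm = 50*0.36 + 13*0.64 = $26.32/kg

$26.32/kg


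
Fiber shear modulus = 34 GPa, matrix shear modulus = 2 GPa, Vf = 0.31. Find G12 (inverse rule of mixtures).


1/G12 = Vf/Gf + (1-Vf)/Gm = 0.31/34 + 0.69/2
G12 = 2.82 GPa

2.82 GPa


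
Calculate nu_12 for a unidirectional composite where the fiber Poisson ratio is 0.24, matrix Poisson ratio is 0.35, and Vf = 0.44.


nu_12 = nu_f*Vf + nu_m*(1-Vf) = 0.24*0.44 + 0.35*0.56 = 0.3016

0.3016


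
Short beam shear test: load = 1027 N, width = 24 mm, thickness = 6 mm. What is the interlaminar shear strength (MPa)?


ILSS = 3F/(4bh) = 3*1027/(4*24*6) = 5.35 MPa

5.35 MPa


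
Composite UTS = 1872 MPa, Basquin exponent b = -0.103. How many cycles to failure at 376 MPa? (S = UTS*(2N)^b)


N = 0.5 * (S/UTS)^(1/b) = 0.5 * (376/1872)^(1/-0.103) = 2.9316e+06 cycles

2.9316e+06 cycles


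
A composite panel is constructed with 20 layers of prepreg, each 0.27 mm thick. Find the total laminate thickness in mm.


h = n * t_ply = 20 * 0.27 = 5.4 mm

5.4 mm


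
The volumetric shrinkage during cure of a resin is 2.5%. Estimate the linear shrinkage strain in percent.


Linear shrinkage ≈ vol_shrink/3 = 2.5/3 = 0.833%

0.833%


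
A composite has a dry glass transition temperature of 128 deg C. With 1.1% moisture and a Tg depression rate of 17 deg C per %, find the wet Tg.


Tg_wet = Tg_dry - k*moisture = 128 - 17*1.1 = 109.3 deg C

109.3 deg C


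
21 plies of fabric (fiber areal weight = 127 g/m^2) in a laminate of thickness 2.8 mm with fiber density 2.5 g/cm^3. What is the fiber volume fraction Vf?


Vf = n * FAW / (rho_f * h * 1000) = 21 * 127 / (2.5 * 2.8 * 1000) = 0.381

0.381


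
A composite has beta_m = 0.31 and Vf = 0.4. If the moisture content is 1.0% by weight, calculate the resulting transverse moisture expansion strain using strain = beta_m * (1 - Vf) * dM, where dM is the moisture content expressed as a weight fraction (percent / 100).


dM = 1.0/100 = 0.01
strain = beta_m * (1-Vf) * dM = 0.31 * 0.6 * 0.01 = 0.00186

0.00186


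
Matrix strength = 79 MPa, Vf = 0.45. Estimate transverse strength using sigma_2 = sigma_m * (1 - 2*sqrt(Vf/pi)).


factor = 1 - 2*sqrt(0.45/pi) = 0.2431
sigma_2 = 79 * 0.2431 = 19.2 MPa

19.2 MPa


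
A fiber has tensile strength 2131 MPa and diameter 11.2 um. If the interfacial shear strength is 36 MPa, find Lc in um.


Lc = sigma_f * d / (2 * tau_i) = 2131 * 11.2 / (2 * 36) = 331.5 um

331.5 um


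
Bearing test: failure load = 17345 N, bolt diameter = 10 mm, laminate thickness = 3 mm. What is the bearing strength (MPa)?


sigma_br = F/(d*h) = 17345/(10*3) = 578.2 MPa

578.2 MPa


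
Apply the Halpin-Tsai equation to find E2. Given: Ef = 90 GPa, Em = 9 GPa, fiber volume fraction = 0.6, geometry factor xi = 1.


eta = (Ef/Em - 1)/(Ef/Em + xi) = (10.0 - 1)/(10.0 + 1) = 0.8182
E2 = Em*(1+xi*eta*Vf)/(1-eta*Vf) = 26.36 GPa

26.36 GPa


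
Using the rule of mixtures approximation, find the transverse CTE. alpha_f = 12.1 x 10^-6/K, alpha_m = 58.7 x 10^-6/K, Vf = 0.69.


alpha_2 = alpha_f*Vf + alpha_m*(1-Vf) = 12.1*0.69 + 58.7*0.31 = 26.5 x 10^-6/K

26.5 x 10^-6/K


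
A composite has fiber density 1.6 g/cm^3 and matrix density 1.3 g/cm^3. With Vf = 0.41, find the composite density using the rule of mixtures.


rho_c = rho_f*Vf + rho_m*(1-Vf) = 1.6*0.41 + 1.3*0.59 = 1.423 g/cm^3

1.423 g/cm^3


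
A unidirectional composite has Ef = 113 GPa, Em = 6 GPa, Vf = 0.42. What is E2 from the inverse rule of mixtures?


1/E2 = Vf/Ef + (1-Vf)/Em = 0.42/113 + 0.58/6
E2 = 9.96 GPa

9.96 GPa


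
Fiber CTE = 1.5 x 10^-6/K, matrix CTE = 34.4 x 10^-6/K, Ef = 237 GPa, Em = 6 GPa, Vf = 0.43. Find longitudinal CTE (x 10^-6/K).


E1 = Ef*Vf + Em*(1-Vf) = 105.33
alpha_1 = (alpha_f*Ef*Vf + alpha_m*Em*(1-Vf))/E1 = 2.57 x 10^-6/K

2.57 x 10^-6/K


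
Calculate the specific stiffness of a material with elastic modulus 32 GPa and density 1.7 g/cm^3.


Specific stiffness = E/rho = 32/1.7 = 18.8 GPa/(g/cm^3)

18.8 GPa/(g/cm^3)


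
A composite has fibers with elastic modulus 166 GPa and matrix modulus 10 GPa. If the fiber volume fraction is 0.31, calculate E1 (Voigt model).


E1 = Ef*Vf + Em*(1-Vf) = 166*0.31 + 10*0.69 = 58.36 GPa

58.36 GPa


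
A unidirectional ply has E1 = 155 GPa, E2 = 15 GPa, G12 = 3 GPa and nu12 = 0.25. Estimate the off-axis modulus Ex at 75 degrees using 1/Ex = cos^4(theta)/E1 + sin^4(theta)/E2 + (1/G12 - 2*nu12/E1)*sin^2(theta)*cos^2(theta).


cos^4(75) = 0.004487, sin^4(75) = 0.870513, sin^2(75)*cos^2(75) = 0.0625
1/G12 - 2*nu12/E1 = 1/3 - 2*0.25/155 = 0.330108 GPa^-1
1/Ex = 0.004487/155 + 0.870513/15 + 0.330108*0.0625 = 0.0786949 GPa^-1
Ex = 12.71 GPa

12.71 GPa


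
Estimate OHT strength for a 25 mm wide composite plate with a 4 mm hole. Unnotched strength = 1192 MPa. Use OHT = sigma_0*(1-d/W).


OHT = sigma_0*(1-d/W) = 1192*(1-4/25) = 1001.3 MPa

1001.3 MPa


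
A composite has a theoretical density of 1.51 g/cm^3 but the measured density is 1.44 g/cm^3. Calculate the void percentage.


Void% = (rho_theo - rho_actual)/rho_theo * 100 = (1.51 - 1.44)/1.51 * 100 = 4.64%

4.64%


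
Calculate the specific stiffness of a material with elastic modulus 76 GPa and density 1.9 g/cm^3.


Specific stiffness = E/rho = 76/1.9 = 40.0 GPa/(g/cm^3)

40.0 GPa/(g/cm^3)


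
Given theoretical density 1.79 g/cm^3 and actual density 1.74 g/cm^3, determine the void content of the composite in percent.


Void% = (rho_theo - rho_actual)/rho_theo * 100 = (1.79 - 1.74)/1.79 * 100 = 2.79%

2.79%


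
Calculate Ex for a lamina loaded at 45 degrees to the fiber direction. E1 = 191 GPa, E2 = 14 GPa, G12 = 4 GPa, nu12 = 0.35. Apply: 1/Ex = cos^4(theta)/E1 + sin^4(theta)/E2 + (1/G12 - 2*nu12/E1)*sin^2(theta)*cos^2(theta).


cos^4(45) = 0.25, sin^4(45) = 0.25, sin^2(45)*cos^2(45) = 0.25
1/G12 - 2*nu12/E1 = 1/4 - 2*0.35/191 = 0.246335 GPa^-1
1/Ex = 0.25/191 + 0.25/14 + 0.246335*0.25 = 0.0807498 GPa^-1
Ex = 12.38 GPa

12.38 GPa


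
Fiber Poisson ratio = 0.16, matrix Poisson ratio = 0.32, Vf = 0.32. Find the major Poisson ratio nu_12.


nu_12 = nu_f*Vf + nu_m*(1-Vf) = 0.16*0.32 + 0.32*0.68 = 0.2688

0.2688


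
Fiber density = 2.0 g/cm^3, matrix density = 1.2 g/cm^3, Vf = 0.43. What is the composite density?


rho_c = rho_f*Vf + rho_m*(1-Vf) = 2.0*0.43 + 1.2*0.57 = 1.544 g/cm^3

1.544 g/cm^3


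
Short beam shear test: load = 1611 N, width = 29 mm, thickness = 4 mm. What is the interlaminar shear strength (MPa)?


ILSS = 3F/(4bh) = 3*1611/(4*29*4) = 10.42 MPa

10.42 MPa


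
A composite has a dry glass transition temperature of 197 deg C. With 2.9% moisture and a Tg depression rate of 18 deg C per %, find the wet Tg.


Tg_wet = Tg_dry - k*moisture = 197 - 18*2.9 = 144.8 deg C

144.8 deg C
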